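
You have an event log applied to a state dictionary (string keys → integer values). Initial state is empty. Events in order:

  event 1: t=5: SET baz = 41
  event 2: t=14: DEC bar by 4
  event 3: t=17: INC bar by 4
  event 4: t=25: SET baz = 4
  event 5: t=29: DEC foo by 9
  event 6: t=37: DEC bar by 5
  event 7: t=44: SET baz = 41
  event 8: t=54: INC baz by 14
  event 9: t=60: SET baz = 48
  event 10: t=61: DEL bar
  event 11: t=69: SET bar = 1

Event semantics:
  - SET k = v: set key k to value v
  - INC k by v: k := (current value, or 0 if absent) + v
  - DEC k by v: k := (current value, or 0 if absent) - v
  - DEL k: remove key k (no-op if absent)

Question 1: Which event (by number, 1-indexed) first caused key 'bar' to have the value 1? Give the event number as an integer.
Looking for first event where bar becomes 1:
  event 2: bar = -4
  event 3: bar = 0
  event 4: bar = 0
  event 5: bar = 0
  event 6: bar = -5
  event 7: bar = -5
  event 8: bar = -5
  event 9: bar = -5
  event 10: bar = (absent)
  event 11: bar (absent) -> 1  <-- first match

Answer: 11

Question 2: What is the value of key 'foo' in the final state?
Answer: -9

Derivation:
Track key 'foo' through all 11 events:
  event 1 (t=5: SET baz = 41): foo unchanged
  event 2 (t=14: DEC bar by 4): foo unchanged
  event 3 (t=17: INC bar by 4): foo unchanged
  event 4 (t=25: SET baz = 4): foo unchanged
  event 5 (t=29: DEC foo by 9): foo (absent) -> -9
  event 6 (t=37: DEC bar by 5): foo unchanged
  event 7 (t=44: SET baz = 41): foo unchanged
  event 8 (t=54: INC baz by 14): foo unchanged
  event 9 (t=60: SET baz = 48): foo unchanged
  event 10 (t=61: DEL bar): foo unchanged
  event 11 (t=69: SET bar = 1): foo unchanged
Final: foo = -9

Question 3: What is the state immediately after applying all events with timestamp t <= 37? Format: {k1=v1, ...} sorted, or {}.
Answer: {bar=-5, baz=4, foo=-9}

Derivation:
Apply events with t <= 37 (6 events):
  after event 1 (t=5: SET baz = 41): {baz=41}
  after event 2 (t=14: DEC bar by 4): {bar=-4, baz=41}
  after event 3 (t=17: INC bar by 4): {bar=0, baz=41}
  after event 4 (t=25: SET baz = 4): {bar=0, baz=4}
  after event 5 (t=29: DEC foo by 9): {bar=0, baz=4, foo=-9}
  after event 6 (t=37: DEC bar by 5): {bar=-5, baz=4, foo=-9}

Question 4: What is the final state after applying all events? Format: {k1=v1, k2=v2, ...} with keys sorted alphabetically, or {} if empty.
Answer: {bar=1, baz=48, foo=-9}

Derivation:
  after event 1 (t=5: SET baz = 41): {baz=41}
  after event 2 (t=14: DEC bar by 4): {bar=-4, baz=41}
  after event 3 (t=17: INC bar by 4): {bar=0, baz=41}
  after event 4 (t=25: SET baz = 4): {bar=0, baz=4}
  after event 5 (t=29: DEC foo by 9): {bar=0, baz=4, foo=-9}
  after event 6 (t=37: DEC bar by 5): {bar=-5, baz=4, foo=-9}
  after event 7 (t=44: SET baz = 41): {bar=-5, baz=41, foo=-9}
  after event 8 (t=54: INC baz by 14): {bar=-5, baz=55, foo=-9}
  after event 9 (t=60: SET baz = 48): {bar=-5, baz=48, foo=-9}
  after event 10 (t=61: DEL bar): {baz=48, foo=-9}
  after event 11 (t=69: SET bar = 1): {bar=1, baz=48, foo=-9}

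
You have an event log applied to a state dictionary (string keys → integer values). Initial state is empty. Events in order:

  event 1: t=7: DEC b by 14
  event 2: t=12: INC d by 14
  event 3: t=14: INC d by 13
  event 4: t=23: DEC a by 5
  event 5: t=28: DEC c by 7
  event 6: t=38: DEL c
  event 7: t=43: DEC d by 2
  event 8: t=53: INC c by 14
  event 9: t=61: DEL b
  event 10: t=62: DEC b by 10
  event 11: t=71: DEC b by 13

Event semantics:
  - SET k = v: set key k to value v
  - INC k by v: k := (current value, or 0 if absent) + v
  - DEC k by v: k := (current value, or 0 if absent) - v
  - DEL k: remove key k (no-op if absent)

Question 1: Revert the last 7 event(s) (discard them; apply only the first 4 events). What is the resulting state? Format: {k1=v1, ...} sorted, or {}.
Keep first 4 events (discard last 7):
  after event 1 (t=7: DEC b by 14): {b=-14}
  after event 2 (t=12: INC d by 14): {b=-14, d=14}
  after event 3 (t=14: INC d by 13): {b=-14, d=27}
  after event 4 (t=23: DEC a by 5): {a=-5, b=-14, d=27}

Answer: {a=-5, b=-14, d=27}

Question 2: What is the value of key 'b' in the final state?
Track key 'b' through all 11 events:
  event 1 (t=7: DEC b by 14): b (absent) -> -14
  event 2 (t=12: INC d by 14): b unchanged
  event 3 (t=14: INC d by 13): b unchanged
  event 4 (t=23: DEC a by 5): b unchanged
  event 5 (t=28: DEC c by 7): b unchanged
  event 6 (t=38: DEL c): b unchanged
  event 7 (t=43: DEC d by 2): b unchanged
  event 8 (t=53: INC c by 14): b unchanged
  event 9 (t=61: DEL b): b -14 -> (absent)
  event 10 (t=62: DEC b by 10): b (absent) -> -10
  event 11 (t=71: DEC b by 13): b -10 -> -23
Final: b = -23

Answer: -23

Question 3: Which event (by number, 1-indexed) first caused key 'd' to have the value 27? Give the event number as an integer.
Looking for first event where d becomes 27:
  event 2: d = 14
  event 3: d 14 -> 27  <-- first match

Answer: 3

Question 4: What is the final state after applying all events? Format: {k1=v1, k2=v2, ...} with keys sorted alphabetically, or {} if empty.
  after event 1 (t=7: DEC b by 14): {b=-14}
  after event 2 (t=12: INC d by 14): {b=-14, d=14}
  after event 3 (t=14: INC d by 13): {b=-14, d=27}
  after event 4 (t=23: DEC a by 5): {a=-5, b=-14, d=27}
  after event 5 (t=28: DEC c by 7): {a=-5, b=-14, c=-7, d=27}
  after event 6 (t=38: DEL c): {a=-5, b=-14, d=27}
  after event 7 (t=43: DEC d by 2): {a=-5, b=-14, d=25}
  after event 8 (t=53: INC c by 14): {a=-5, b=-14, c=14, d=25}
  after event 9 (t=61: DEL b): {a=-5, c=14, d=25}
  after event 10 (t=62: DEC b by 10): {a=-5, b=-10, c=14, d=25}
  after event 11 (t=71: DEC b by 13): {a=-5, b=-23, c=14, d=25}

Answer: {a=-5, b=-23, c=14, d=25}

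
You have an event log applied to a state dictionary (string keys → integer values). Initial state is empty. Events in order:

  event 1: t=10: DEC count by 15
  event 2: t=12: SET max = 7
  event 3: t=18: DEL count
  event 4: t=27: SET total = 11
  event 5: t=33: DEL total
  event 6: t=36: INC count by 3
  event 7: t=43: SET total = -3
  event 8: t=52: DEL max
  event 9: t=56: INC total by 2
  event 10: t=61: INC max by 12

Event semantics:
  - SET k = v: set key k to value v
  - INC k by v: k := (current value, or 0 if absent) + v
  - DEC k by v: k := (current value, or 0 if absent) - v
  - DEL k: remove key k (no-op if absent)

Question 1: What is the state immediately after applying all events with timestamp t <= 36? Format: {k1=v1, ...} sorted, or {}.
Answer: {count=3, max=7}

Derivation:
Apply events with t <= 36 (6 events):
  after event 1 (t=10: DEC count by 15): {count=-15}
  after event 2 (t=12: SET max = 7): {count=-15, max=7}
  after event 3 (t=18: DEL count): {max=7}
  after event 4 (t=27: SET total = 11): {max=7, total=11}
  after event 5 (t=33: DEL total): {max=7}
  after event 6 (t=36: INC count by 3): {count=3, max=7}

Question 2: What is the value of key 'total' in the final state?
Answer: -1

Derivation:
Track key 'total' through all 10 events:
  event 1 (t=10: DEC count by 15): total unchanged
  event 2 (t=12: SET max = 7): total unchanged
  event 3 (t=18: DEL count): total unchanged
  event 4 (t=27: SET total = 11): total (absent) -> 11
  event 5 (t=33: DEL total): total 11 -> (absent)
  event 6 (t=36: INC count by 3): total unchanged
  event 7 (t=43: SET total = -3): total (absent) -> -3
  event 8 (t=52: DEL max): total unchanged
  event 9 (t=56: INC total by 2): total -3 -> -1
  event 10 (t=61: INC max by 12): total unchanged
Final: total = -1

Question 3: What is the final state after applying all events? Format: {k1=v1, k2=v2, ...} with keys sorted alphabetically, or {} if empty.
  after event 1 (t=10: DEC count by 15): {count=-15}
  after event 2 (t=12: SET max = 7): {count=-15, max=7}
  after event 3 (t=18: DEL count): {max=7}
  after event 4 (t=27: SET total = 11): {max=7, total=11}
  after event 5 (t=33: DEL total): {max=7}
  after event 6 (t=36: INC count by 3): {count=3, max=7}
  after event 7 (t=43: SET total = -3): {count=3, max=7, total=-3}
  after event 8 (t=52: DEL max): {count=3, total=-3}
  after event 9 (t=56: INC total by 2): {count=3, total=-1}
  after event 10 (t=61: INC max by 12): {count=3, max=12, total=-1}

Answer: {count=3, max=12, total=-1}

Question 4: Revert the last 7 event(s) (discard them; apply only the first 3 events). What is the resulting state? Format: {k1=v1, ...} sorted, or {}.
Keep first 3 events (discard last 7):
  after event 1 (t=10: DEC count by 15): {count=-15}
  after event 2 (t=12: SET max = 7): {count=-15, max=7}
  after event 3 (t=18: DEL count): {max=7}

Answer: {max=7}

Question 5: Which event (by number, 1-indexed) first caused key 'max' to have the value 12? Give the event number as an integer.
Answer: 10

Derivation:
Looking for first event where max becomes 12:
  event 2: max = 7
  event 3: max = 7
  event 4: max = 7
  event 5: max = 7
  event 6: max = 7
  event 7: max = 7
  event 8: max = (absent)
  event 10: max (absent) -> 12  <-- first match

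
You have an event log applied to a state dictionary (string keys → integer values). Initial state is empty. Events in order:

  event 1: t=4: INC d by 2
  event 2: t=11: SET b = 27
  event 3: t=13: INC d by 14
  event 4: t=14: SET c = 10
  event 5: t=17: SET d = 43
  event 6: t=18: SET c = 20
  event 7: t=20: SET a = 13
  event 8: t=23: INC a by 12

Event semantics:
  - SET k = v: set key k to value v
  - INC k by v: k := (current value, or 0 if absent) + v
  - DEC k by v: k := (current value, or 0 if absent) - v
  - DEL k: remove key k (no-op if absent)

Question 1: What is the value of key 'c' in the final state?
Track key 'c' through all 8 events:
  event 1 (t=4: INC d by 2): c unchanged
  event 2 (t=11: SET b = 27): c unchanged
  event 3 (t=13: INC d by 14): c unchanged
  event 4 (t=14: SET c = 10): c (absent) -> 10
  event 5 (t=17: SET d = 43): c unchanged
  event 6 (t=18: SET c = 20): c 10 -> 20
  event 7 (t=20: SET a = 13): c unchanged
  event 8 (t=23: INC a by 12): c unchanged
Final: c = 20

Answer: 20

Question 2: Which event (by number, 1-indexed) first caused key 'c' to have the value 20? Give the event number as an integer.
Looking for first event where c becomes 20:
  event 4: c = 10
  event 5: c = 10
  event 6: c 10 -> 20  <-- first match

Answer: 6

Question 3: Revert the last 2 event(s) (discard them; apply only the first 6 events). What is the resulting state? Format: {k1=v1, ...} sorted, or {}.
Keep first 6 events (discard last 2):
  after event 1 (t=4: INC d by 2): {d=2}
  after event 2 (t=11: SET b = 27): {b=27, d=2}
  after event 3 (t=13: INC d by 14): {b=27, d=16}
  after event 4 (t=14: SET c = 10): {b=27, c=10, d=16}
  after event 5 (t=17: SET d = 43): {b=27, c=10, d=43}
  after event 6 (t=18: SET c = 20): {b=27, c=20, d=43}

Answer: {b=27, c=20, d=43}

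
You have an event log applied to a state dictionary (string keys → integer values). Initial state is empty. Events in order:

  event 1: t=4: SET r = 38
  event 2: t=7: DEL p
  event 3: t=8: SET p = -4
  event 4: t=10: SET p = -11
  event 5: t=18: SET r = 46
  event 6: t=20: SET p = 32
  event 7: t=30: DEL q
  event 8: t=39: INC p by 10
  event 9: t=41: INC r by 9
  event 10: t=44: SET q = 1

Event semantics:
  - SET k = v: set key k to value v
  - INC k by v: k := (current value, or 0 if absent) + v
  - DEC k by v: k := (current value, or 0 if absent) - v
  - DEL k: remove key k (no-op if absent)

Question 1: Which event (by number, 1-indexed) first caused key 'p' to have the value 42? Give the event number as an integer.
Looking for first event where p becomes 42:
  event 3: p = -4
  event 4: p = -11
  event 5: p = -11
  event 6: p = 32
  event 7: p = 32
  event 8: p 32 -> 42  <-- first match

Answer: 8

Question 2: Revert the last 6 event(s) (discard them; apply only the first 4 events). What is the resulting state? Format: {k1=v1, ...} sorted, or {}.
Answer: {p=-11, r=38}

Derivation:
Keep first 4 events (discard last 6):
  after event 1 (t=4: SET r = 38): {r=38}
  after event 2 (t=7: DEL p): {r=38}
  after event 3 (t=8: SET p = -4): {p=-4, r=38}
  after event 4 (t=10: SET p = -11): {p=-11, r=38}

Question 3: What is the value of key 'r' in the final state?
Track key 'r' through all 10 events:
  event 1 (t=4: SET r = 38): r (absent) -> 38
  event 2 (t=7: DEL p): r unchanged
  event 3 (t=8: SET p = -4): r unchanged
  event 4 (t=10: SET p = -11): r unchanged
  event 5 (t=18: SET r = 46): r 38 -> 46
  event 6 (t=20: SET p = 32): r unchanged
  event 7 (t=30: DEL q): r unchanged
  event 8 (t=39: INC p by 10): r unchanged
  event 9 (t=41: INC r by 9): r 46 -> 55
  event 10 (t=44: SET q = 1): r unchanged
Final: r = 55

Answer: 55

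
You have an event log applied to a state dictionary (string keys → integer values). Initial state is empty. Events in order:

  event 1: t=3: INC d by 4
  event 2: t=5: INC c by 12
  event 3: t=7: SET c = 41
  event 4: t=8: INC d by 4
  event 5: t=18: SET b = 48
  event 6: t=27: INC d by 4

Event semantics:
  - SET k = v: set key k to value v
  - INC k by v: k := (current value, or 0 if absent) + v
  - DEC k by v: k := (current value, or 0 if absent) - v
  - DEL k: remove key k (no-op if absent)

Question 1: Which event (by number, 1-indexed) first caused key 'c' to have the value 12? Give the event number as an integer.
Looking for first event where c becomes 12:
  event 2: c (absent) -> 12  <-- first match

Answer: 2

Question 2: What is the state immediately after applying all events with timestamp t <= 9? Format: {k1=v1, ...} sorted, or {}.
Apply events with t <= 9 (4 events):
  after event 1 (t=3: INC d by 4): {d=4}
  after event 2 (t=5: INC c by 12): {c=12, d=4}
  after event 3 (t=7: SET c = 41): {c=41, d=4}
  after event 4 (t=8: INC d by 4): {c=41, d=8}

Answer: {c=41, d=8}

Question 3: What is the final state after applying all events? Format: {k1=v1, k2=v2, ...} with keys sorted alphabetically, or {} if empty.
  after event 1 (t=3: INC d by 4): {d=4}
  after event 2 (t=5: INC c by 12): {c=12, d=4}
  after event 3 (t=7: SET c = 41): {c=41, d=4}
  after event 4 (t=8: INC d by 4): {c=41, d=8}
  after event 5 (t=18: SET b = 48): {b=48, c=41, d=8}
  after event 6 (t=27: INC d by 4): {b=48, c=41, d=12}

Answer: {b=48, c=41, d=12}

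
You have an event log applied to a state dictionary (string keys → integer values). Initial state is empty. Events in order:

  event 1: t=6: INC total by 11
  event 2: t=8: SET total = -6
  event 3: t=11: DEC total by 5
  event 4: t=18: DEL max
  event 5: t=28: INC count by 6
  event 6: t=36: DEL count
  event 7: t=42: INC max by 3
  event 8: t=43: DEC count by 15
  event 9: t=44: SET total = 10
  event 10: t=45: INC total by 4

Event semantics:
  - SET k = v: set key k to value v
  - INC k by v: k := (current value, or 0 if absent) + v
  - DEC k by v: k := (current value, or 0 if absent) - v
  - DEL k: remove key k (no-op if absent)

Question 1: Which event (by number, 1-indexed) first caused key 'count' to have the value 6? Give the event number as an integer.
Looking for first event where count becomes 6:
  event 5: count (absent) -> 6  <-- first match

Answer: 5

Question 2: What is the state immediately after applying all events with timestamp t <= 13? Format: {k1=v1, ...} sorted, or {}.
Answer: {total=-11}

Derivation:
Apply events with t <= 13 (3 events):
  after event 1 (t=6: INC total by 11): {total=11}
  after event 2 (t=8: SET total = -6): {total=-6}
  after event 3 (t=11: DEC total by 5): {total=-11}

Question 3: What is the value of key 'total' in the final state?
Answer: 14

Derivation:
Track key 'total' through all 10 events:
  event 1 (t=6: INC total by 11): total (absent) -> 11
  event 2 (t=8: SET total = -6): total 11 -> -6
  event 3 (t=11: DEC total by 5): total -6 -> -11
  event 4 (t=18: DEL max): total unchanged
  event 5 (t=28: INC count by 6): total unchanged
  event 6 (t=36: DEL count): total unchanged
  event 7 (t=42: INC max by 3): total unchanged
  event 8 (t=43: DEC count by 15): total unchanged
  event 9 (t=44: SET total = 10): total -11 -> 10
  event 10 (t=45: INC total by 4): total 10 -> 14
Final: total = 14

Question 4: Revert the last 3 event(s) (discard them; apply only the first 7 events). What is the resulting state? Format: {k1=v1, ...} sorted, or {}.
Answer: {max=3, total=-11}

Derivation:
Keep first 7 events (discard last 3):
  after event 1 (t=6: INC total by 11): {total=11}
  after event 2 (t=8: SET total = -6): {total=-6}
  after event 3 (t=11: DEC total by 5): {total=-11}
  after event 4 (t=18: DEL max): {total=-11}
  after event 5 (t=28: INC count by 6): {count=6, total=-11}
  after event 6 (t=36: DEL count): {total=-11}
  after event 7 (t=42: INC max by 3): {max=3, total=-11}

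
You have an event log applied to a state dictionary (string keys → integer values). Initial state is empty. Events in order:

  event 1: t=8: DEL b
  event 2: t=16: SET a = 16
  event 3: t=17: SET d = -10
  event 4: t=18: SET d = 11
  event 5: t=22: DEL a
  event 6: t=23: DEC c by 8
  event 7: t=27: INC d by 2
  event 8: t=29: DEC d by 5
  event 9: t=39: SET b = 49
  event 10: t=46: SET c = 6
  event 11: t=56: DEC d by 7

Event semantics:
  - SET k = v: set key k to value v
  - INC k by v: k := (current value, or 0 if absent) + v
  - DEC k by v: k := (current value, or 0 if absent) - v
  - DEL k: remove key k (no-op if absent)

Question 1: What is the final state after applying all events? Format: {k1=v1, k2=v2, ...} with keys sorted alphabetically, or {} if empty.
Answer: {b=49, c=6, d=1}

Derivation:
  after event 1 (t=8: DEL b): {}
  after event 2 (t=16: SET a = 16): {a=16}
  after event 3 (t=17: SET d = -10): {a=16, d=-10}
  after event 4 (t=18: SET d = 11): {a=16, d=11}
  after event 5 (t=22: DEL a): {d=11}
  after event 6 (t=23: DEC c by 8): {c=-8, d=11}
  after event 7 (t=27: INC d by 2): {c=-8, d=13}
  after event 8 (t=29: DEC d by 5): {c=-8, d=8}
  after event 9 (t=39: SET b = 49): {b=49, c=-8, d=8}
  after event 10 (t=46: SET c = 6): {b=49, c=6, d=8}
  after event 11 (t=56: DEC d by 7): {b=49, c=6, d=1}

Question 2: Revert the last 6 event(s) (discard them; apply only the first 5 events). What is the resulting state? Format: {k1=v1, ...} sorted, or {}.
Keep first 5 events (discard last 6):
  after event 1 (t=8: DEL b): {}
  after event 2 (t=16: SET a = 16): {a=16}
  after event 3 (t=17: SET d = -10): {a=16, d=-10}
  after event 4 (t=18: SET d = 11): {a=16, d=11}
  after event 5 (t=22: DEL a): {d=11}

Answer: {d=11}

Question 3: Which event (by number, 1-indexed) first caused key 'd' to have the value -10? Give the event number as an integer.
Answer: 3

Derivation:
Looking for first event where d becomes -10:
  event 3: d (absent) -> -10  <-- first match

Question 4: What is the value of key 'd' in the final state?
Answer: 1

Derivation:
Track key 'd' through all 11 events:
  event 1 (t=8: DEL b): d unchanged
  event 2 (t=16: SET a = 16): d unchanged
  event 3 (t=17: SET d = -10): d (absent) -> -10
  event 4 (t=18: SET d = 11): d -10 -> 11
  event 5 (t=22: DEL a): d unchanged
  event 6 (t=23: DEC c by 8): d unchanged
  event 7 (t=27: INC d by 2): d 11 -> 13
  event 8 (t=29: DEC d by 5): d 13 -> 8
  event 9 (t=39: SET b = 49): d unchanged
  event 10 (t=46: SET c = 6): d unchanged
  event 11 (t=56: DEC d by 7): d 8 -> 1
Final: d = 1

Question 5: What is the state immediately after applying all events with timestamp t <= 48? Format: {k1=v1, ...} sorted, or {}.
Answer: {b=49, c=6, d=8}

Derivation:
Apply events with t <= 48 (10 events):
  after event 1 (t=8: DEL b): {}
  after event 2 (t=16: SET a = 16): {a=16}
  after event 3 (t=17: SET d = -10): {a=16, d=-10}
  after event 4 (t=18: SET d = 11): {a=16, d=11}
  after event 5 (t=22: DEL a): {d=11}
  after event 6 (t=23: DEC c by 8): {c=-8, d=11}
  after event 7 (t=27: INC d by 2): {c=-8, d=13}
  after event 8 (t=29: DEC d by 5): {c=-8, d=8}
  after event 9 (t=39: SET b = 49): {b=49, c=-8, d=8}
  after event 10 (t=46: SET c = 6): {b=49, c=6, d=8}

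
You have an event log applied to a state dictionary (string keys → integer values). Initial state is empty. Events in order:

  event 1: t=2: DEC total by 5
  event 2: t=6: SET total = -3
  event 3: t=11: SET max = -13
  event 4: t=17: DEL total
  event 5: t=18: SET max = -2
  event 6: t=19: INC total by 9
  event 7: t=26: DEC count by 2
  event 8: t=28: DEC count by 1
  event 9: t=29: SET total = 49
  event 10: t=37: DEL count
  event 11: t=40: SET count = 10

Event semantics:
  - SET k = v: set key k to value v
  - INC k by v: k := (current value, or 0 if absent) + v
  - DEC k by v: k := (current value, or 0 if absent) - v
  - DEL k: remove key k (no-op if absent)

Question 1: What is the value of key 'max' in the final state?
Track key 'max' through all 11 events:
  event 1 (t=2: DEC total by 5): max unchanged
  event 2 (t=6: SET total = -3): max unchanged
  event 3 (t=11: SET max = -13): max (absent) -> -13
  event 4 (t=17: DEL total): max unchanged
  event 5 (t=18: SET max = -2): max -13 -> -2
  event 6 (t=19: INC total by 9): max unchanged
  event 7 (t=26: DEC count by 2): max unchanged
  event 8 (t=28: DEC count by 1): max unchanged
  event 9 (t=29: SET total = 49): max unchanged
  event 10 (t=37: DEL count): max unchanged
  event 11 (t=40: SET count = 10): max unchanged
Final: max = -2

Answer: -2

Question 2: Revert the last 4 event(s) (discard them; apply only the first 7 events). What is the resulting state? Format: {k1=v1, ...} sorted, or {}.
Answer: {count=-2, max=-2, total=9}

Derivation:
Keep first 7 events (discard last 4):
  after event 1 (t=2: DEC total by 5): {total=-5}
  after event 2 (t=6: SET total = -3): {total=-3}
  after event 3 (t=11: SET max = -13): {max=-13, total=-3}
  after event 4 (t=17: DEL total): {max=-13}
  after event 5 (t=18: SET max = -2): {max=-2}
  after event 6 (t=19: INC total by 9): {max=-2, total=9}
  after event 7 (t=26: DEC count by 2): {count=-2, max=-2, total=9}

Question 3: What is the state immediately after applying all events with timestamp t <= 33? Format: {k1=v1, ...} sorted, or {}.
Answer: {count=-3, max=-2, total=49}

Derivation:
Apply events with t <= 33 (9 events):
  after event 1 (t=2: DEC total by 5): {total=-5}
  after event 2 (t=6: SET total = -3): {total=-3}
  after event 3 (t=11: SET max = -13): {max=-13, total=-3}
  after event 4 (t=17: DEL total): {max=-13}
  after event 5 (t=18: SET max = -2): {max=-2}
  after event 6 (t=19: INC total by 9): {max=-2, total=9}
  after event 7 (t=26: DEC count by 2): {count=-2, max=-2, total=9}
  after event 8 (t=28: DEC count by 1): {count=-3, max=-2, total=9}
  after event 9 (t=29: SET total = 49): {count=-3, max=-2, total=49}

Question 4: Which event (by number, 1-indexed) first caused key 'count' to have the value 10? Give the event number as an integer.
Answer: 11

Derivation:
Looking for first event where count becomes 10:
  event 7: count = -2
  event 8: count = -3
  event 9: count = -3
  event 10: count = (absent)
  event 11: count (absent) -> 10  <-- first match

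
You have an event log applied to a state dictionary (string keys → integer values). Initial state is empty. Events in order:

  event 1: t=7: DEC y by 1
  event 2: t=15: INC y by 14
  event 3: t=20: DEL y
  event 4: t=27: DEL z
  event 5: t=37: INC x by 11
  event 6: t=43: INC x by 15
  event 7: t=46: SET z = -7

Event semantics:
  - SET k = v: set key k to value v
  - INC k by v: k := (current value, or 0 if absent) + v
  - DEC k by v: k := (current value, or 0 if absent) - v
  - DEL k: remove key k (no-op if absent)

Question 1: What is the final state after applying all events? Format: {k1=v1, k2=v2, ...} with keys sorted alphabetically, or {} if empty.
  after event 1 (t=7: DEC y by 1): {y=-1}
  after event 2 (t=15: INC y by 14): {y=13}
  after event 3 (t=20: DEL y): {}
  after event 4 (t=27: DEL z): {}
  after event 5 (t=37: INC x by 11): {x=11}
  after event 6 (t=43: INC x by 15): {x=26}
  after event 7 (t=46: SET z = -7): {x=26, z=-7}

Answer: {x=26, z=-7}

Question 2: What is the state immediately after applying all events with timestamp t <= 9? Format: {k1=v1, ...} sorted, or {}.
Answer: {y=-1}

Derivation:
Apply events with t <= 9 (1 events):
  after event 1 (t=7: DEC y by 1): {y=-1}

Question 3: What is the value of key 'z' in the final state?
Track key 'z' through all 7 events:
  event 1 (t=7: DEC y by 1): z unchanged
  event 2 (t=15: INC y by 14): z unchanged
  event 3 (t=20: DEL y): z unchanged
  event 4 (t=27: DEL z): z (absent) -> (absent)
  event 5 (t=37: INC x by 11): z unchanged
  event 6 (t=43: INC x by 15): z unchanged
  event 7 (t=46: SET z = -7): z (absent) -> -7
Final: z = -7

Answer: -7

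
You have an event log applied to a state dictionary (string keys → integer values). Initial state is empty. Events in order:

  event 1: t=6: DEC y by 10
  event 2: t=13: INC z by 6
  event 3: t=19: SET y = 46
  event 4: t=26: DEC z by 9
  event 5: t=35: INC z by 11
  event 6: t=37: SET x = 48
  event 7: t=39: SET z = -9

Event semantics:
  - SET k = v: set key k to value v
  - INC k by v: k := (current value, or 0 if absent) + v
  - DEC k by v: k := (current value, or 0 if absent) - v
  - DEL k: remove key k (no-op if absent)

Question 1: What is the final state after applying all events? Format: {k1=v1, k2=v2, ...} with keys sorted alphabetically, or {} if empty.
Answer: {x=48, y=46, z=-9}

Derivation:
  after event 1 (t=6: DEC y by 10): {y=-10}
  after event 2 (t=13: INC z by 6): {y=-10, z=6}
  after event 3 (t=19: SET y = 46): {y=46, z=6}
  after event 4 (t=26: DEC z by 9): {y=46, z=-3}
  after event 5 (t=35: INC z by 11): {y=46, z=8}
  after event 6 (t=37: SET x = 48): {x=48, y=46, z=8}
  after event 7 (t=39: SET z = -9): {x=48, y=46, z=-9}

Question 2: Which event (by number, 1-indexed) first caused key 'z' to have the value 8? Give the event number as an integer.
Answer: 5

Derivation:
Looking for first event where z becomes 8:
  event 2: z = 6
  event 3: z = 6
  event 4: z = -3
  event 5: z -3 -> 8  <-- first match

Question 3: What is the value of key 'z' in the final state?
Track key 'z' through all 7 events:
  event 1 (t=6: DEC y by 10): z unchanged
  event 2 (t=13: INC z by 6): z (absent) -> 6
  event 3 (t=19: SET y = 46): z unchanged
  event 4 (t=26: DEC z by 9): z 6 -> -3
  event 5 (t=35: INC z by 11): z -3 -> 8
  event 6 (t=37: SET x = 48): z unchanged
  event 7 (t=39: SET z = -9): z 8 -> -9
Final: z = -9

Answer: -9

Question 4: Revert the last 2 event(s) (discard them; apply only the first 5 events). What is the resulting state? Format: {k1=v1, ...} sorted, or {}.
Keep first 5 events (discard last 2):
  after event 1 (t=6: DEC y by 10): {y=-10}
  after event 2 (t=13: INC z by 6): {y=-10, z=6}
  after event 3 (t=19: SET y = 46): {y=46, z=6}
  after event 4 (t=26: DEC z by 9): {y=46, z=-3}
  after event 5 (t=35: INC z by 11): {y=46, z=8}

Answer: {y=46, z=8}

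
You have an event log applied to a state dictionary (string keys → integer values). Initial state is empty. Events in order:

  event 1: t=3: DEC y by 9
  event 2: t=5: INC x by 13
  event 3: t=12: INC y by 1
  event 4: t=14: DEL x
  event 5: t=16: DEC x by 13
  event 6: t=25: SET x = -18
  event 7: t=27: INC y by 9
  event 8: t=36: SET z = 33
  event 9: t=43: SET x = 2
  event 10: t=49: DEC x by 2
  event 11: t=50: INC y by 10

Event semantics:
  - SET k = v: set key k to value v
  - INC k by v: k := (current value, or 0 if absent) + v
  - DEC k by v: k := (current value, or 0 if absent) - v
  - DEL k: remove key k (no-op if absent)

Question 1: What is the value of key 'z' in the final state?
Answer: 33

Derivation:
Track key 'z' through all 11 events:
  event 1 (t=3: DEC y by 9): z unchanged
  event 2 (t=5: INC x by 13): z unchanged
  event 3 (t=12: INC y by 1): z unchanged
  event 4 (t=14: DEL x): z unchanged
  event 5 (t=16: DEC x by 13): z unchanged
  event 6 (t=25: SET x = -18): z unchanged
  event 7 (t=27: INC y by 9): z unchanged
  event 8 (t=36: SET z = 33): z (absent) -> 33
  event 9 (t=43: SET x = 2): z unchanged
  event 10 (t=49: DEC x by 2): z unchanged
  event 11 (t=50: INC y by 10): z unchanged
Final: z = 33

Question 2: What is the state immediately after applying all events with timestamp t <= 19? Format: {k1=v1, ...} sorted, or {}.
Apply events with t <= 19 (5 events):
  after event 1 (t=3: DEC y by 9): {y=-9}
  after event 2 (t=5: INC x by 13): {x=13, y=-9}
  after event 3 (t=12: INC y by 1): {x=13, y=-8}
  after event 4 (t=14: DEL x): {y=-8}
  after event 5 (t=16: DEC x by 13): {x=-13, y=-8}

Answer: {x=-13, y=-8}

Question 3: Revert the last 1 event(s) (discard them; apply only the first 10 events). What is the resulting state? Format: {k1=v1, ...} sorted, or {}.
Answer: {x=0, y=1, z=33}

Derivation:
Keep first 10 events (discard last 1):
  after event 1 (t=3: DEC y by 9): {y=-9}
  after event 2 (t=5: INC x by 13): {x=13, y=-9}
  after event 3 (t=12: INC y by 1): {x=13, y=-8}
  after event 4 (t=14: DEL x): {y=-8}
  after event 5 (t=16: DEC x by 13): {x=-13, y=-8}
  after event 6 (t=25: SET x = -18): {x=-18, y=-8}
  after event 7 (t=27: INC y by 9): {x=-18, y=1}
  after event 8 (t=36: SET z = 33): {x=-18, y=1, z=33}
  after event 9 (t=43: SET x = 2): {x=2, y=1, z=33}
  after event 10 (t=49: DEC x by 2): {x=0, y=1, z=33}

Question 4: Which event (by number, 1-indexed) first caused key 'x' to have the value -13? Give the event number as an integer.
Answer: 5

Derivation:
Looking for first event where x becomes -13:
  event 2: x = 13
  event 3: x = 13
  event 4: x = (absent)
  event 5: x (absent) -> -13  <-- first match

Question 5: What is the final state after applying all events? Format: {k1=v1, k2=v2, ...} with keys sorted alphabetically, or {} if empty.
Answer: {x=0, y=11, z=33}

Derivation:
  after event 1 (t=3: DEC y by 9): {y=-9}
  after event 2 (t=5: INC x by 13): {x=13, y=-9}
  after event 3 (t=12: INC y by 1): {x=13, y=-8}
  after event 4 (t=14: DEL x): {y=-8}
  after event 5 (t=16: DEC x by 13): {x=-13, y=-8}
  after event 6 (t=25: SET x = -18): {x=-18, y=-8}
  after event 7 (t=27: INC y by 9): {x=-18, y=1}
  after event 8 (t=36: SET z = 33): {x=-18, y=1, z=33}
  after event 9 (t=43: SET x = 2): {x=2, y=1, z=33}
  after event 10 (t=49: DEC x by 2): {x=0, y=1, z=33}
  after event 11 (t=50: INC y by 10): {x=0, y=11, z=33}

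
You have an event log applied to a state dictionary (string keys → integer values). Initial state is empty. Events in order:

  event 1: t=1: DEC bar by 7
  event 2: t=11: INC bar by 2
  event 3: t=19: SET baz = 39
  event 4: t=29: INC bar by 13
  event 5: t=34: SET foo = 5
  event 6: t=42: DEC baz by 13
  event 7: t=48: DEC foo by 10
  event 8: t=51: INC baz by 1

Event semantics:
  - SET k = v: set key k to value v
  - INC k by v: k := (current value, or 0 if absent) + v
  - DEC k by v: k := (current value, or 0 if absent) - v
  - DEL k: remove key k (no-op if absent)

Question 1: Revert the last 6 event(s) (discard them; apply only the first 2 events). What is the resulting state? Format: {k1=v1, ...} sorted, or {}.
Answer: {bar=-5}

Derivation:
Keep first 2 events (discard last 6):
  after event 1 (t=1: DEC bar by 7): {bar=-7}
  after event 2 (t=11: INC bar by 2): {bar=-5}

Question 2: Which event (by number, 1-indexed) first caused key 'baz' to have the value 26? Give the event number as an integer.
Answer: 6

Derivation:
Looking for first event where baz becomes 26:
  event 3: baz = 39
  event 4: baz = 39
  event 5: baz = 39
  event 6: baz 39 -> 26  <-- first match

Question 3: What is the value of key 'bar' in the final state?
Track key 'bar' through all 8 events:
  event 1 (t=1: DEC bar by 7): bar (absent) -> -7
  event 2 (t=11: INC bar by 2): bar -7 -> -5
  event 3 (t=19: SET baz = 39): bar unchanged
  event 4 (t=29: INC bar by 13): bar -5 -> 8
  event 5 (t=34: SET foo = 5): bar unchanged
  event 6 (t=42: DEC baz by 13): bar unchanged
  event 7 (t=48: DEC foo by 10): bar unchanged
  event 8 (t=51: INC baz by 1): bar unchanged
Final: bar = 8

Answer: 8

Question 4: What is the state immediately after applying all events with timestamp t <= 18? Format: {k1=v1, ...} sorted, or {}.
Apply events with t <= 18 (2 events):
  after event 1 (t=1: DEC bar by 7): {bar=-7}
  after event 2 (t=11: INC bar by 2): {bar=-5}

Answer: {bar=-5}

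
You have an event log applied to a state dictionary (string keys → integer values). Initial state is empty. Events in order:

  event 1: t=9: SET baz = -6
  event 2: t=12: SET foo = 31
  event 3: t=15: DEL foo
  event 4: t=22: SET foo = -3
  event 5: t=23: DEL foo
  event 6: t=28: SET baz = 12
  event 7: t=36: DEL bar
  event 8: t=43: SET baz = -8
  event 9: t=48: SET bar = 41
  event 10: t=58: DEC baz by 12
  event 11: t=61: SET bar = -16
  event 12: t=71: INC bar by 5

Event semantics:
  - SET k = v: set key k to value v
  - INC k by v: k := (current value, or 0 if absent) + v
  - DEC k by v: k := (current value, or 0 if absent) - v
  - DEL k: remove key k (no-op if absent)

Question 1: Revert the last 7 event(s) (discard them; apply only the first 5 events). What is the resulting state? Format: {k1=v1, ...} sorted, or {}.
Answer: {baz=-6}

Derivation:
Keep first 5 events (discard last 7):
  after event 1 (t=9: SET baz = -6): {baz=-6}
  after event 2 (t=12: SET foo = 31): {baz=-6, foo=31}
  after event 3 (t=15: DEL foo): {baz=-6}
  after event 4 (t=22: SET foo = -3): {baz=-6, foo=-3}
  after event 5 (t=23: DEL foo): {baz=-6}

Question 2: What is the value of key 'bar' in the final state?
Answer: -11

Derivation:
Track key 'bar' through all 12 events:
  event 1 (t=9: SET baz = -6): bar unchanged
  event 2 (t=12: SET foo = 31): bar unchanged
  event 3 (t=15: DEL foo): bar unchanged
  event 4 (t=22: SET foo = -3): bar unchanged
  event 5 (t=23: DEL foo): bar unchanged
  event 6 (t=28: SET baz = 12): bar unchanged
  event 7 (t=36: DEL bar): bar (absent) -> (absent)
  event 8 (t=43: SET baz = -8): bar unchanged
  event 9 (t=48: SET bar = 41): bar (absent) -> 41
  event 10 (t=58: DEC baz by 12): bar unchanged
  event 11 (t=61: SET bar = -16): bar 41 -> -16
  event 12 (t=71: INC bar by 5): bar -16 -> -11
Final: bar = -11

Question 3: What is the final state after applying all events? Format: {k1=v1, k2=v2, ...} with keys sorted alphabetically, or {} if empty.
  after event 1 (t=9: SET baz = -6): {baz=-6}
  after event 2 (t=12: SET foo = 31): {baz=-6, foo=31}
  after event 3 (t=15: DEL foo): {baz=-6}
  after event 4 (t=22: SET foo = -3): {baz=-6, foo=-3}
  after event 5 (t=23: DEL foo): {baz=-6}
  after event 6 (t=28: SET baz = 12): {baz=12}
  after event 7 (t=36: DEL bar): {baz=12}
  after event 8 (t=43: SET baz = -8): {baz=-8}
  after event 9 (t=48: SET bar = 41): {bar=41, baz=-8}
  after event 10 (t=58: DEC baz by 12): {bar=41, baz=-20}
  after event 11 (t=61: SET bar = -16): {bar=-16, baz=-20}
  after event 12 (t=71: INC bar by 5): {bar=-11, baz=-20}

Answer: {bar=-11, baz=-20}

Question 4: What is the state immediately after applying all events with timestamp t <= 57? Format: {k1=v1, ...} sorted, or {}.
Apply events with t <= 57 (9 events):
  after event 1 (t=9: SET baz = -6): {baz=-6}
  after event 2 (t=12: SET foo = 31): {baz=-6, foo=31}
  after event 3 (t=15: DEL foo): {baz=-6}
  after event 4 (t=22: SET foo = -3): {baz=-6, foo=-3}
  after event 5 (t=23: DEL foo): {baz=-6}
  after event 6 (t=28: SET baz = 12): {baz=12}
  after event 7 (t=36: DEL bar): {baz=12}
  after event 8 (t=43: SET baz = -8): {baz=-8}
  after event 9 (t=48: SET bar = 41): {bar=41, baz=-8}

Answer: {bar=41, baz=-8}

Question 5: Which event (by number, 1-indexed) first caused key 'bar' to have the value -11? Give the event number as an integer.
Looking for first event where bar becomes -11:
  event 9: bar = 41
  event 10: bar = 41
  event 11: bar = -16
  event 12: bar -16 -> -11  <-- first match

Answer: 12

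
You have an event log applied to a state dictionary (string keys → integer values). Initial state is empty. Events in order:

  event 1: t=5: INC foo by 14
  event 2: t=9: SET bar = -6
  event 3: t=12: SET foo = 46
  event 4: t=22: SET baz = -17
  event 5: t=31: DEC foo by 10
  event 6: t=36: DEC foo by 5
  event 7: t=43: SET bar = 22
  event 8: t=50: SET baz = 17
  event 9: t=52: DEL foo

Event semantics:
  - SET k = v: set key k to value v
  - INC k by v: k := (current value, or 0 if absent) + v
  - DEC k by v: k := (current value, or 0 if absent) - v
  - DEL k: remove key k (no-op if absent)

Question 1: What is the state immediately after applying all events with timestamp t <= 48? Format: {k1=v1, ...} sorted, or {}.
Apply events with t <= 48 (7 events):
  after event 1 (t=5: INC foo by 14): {foo=14}
  after event 2 (t=9: SET bar = -6): {bar=-6, foo=14}
  after event 3 (t=12: SET foo = 46): {bar=-6, foo=46}
  after event 4 (t=22: SET baz = -17): {bar=-6, baz=-17, foo=46}
  after event 5 (t=31: DEC foo by 10): {bar=-6, baz=-17, foo=36}
  after event 6 (t=36: DEC foo by 5): {bar=-6, baz=-17, foo=31}
  after event 7 (t=43: SET bar = 22): {bar=22, baz=-17, foo=31}

Answer: {bar=22, baz=-17, foo=31}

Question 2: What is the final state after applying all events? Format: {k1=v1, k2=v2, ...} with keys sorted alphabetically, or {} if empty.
  after event 1 (t=5: INC foo by 14): {foo=14}
  after event 2 (t=9: SET bar = -6): {bar=-6, foo=14}
  after event 3 (t=12: SET foo = 46): {bar=-6, foo=46}
  after event 4 (t=22: SET baz = -17): {bar=-6, baz=-17, foo=46}
  after event 5 (t=31: DEC foo by 10): {bar=-6, baz=-17, foo=36}
  after event 6 (t=36: DEC foo by 5): {bar=-6, baz=-17, foo=31}
  after event 7 (t=43: SET bar = 22): {bar=22, baz=-17, foo=31}
  after event 8 (t=50: SET baz = 17): {bar=22, baz=17, foo=31}
  after event 9 (t=52: DEL foo): {bar=22, baz=17}

Answer: {bar=22, baz=17}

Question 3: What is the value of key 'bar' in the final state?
Answer: 22

Derivation:
Track key 'bar' through all 9 events:
  event 1 (t=5: INC foo by 14): bar unchanged
  event 2 (t=9: SET bar = -6): bar (absent) -> -6
  event 3 (t=12: SET foo = 46): bar unchanged
  event 4 (t=22: SET baz = -17): bar unchanged
  event 5 (t=31: DEC foo by 10): bar unchanged
  event 6 (t=36: DEC foo by 5): bar unchanged
  event 7 (t=43: SET bar = 22): bar -6 -> 22
  event 8 (t=50: SET baz = 17): bar unchanged
  event 9 (t=52: DEL foo): bar unchanged
Final: bar = 22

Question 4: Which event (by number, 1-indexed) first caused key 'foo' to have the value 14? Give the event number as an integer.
Answer: 1

Derivation:
Looking for first event where foo becomes 14:
  event 1: foo (absent) -> 14  <-- first match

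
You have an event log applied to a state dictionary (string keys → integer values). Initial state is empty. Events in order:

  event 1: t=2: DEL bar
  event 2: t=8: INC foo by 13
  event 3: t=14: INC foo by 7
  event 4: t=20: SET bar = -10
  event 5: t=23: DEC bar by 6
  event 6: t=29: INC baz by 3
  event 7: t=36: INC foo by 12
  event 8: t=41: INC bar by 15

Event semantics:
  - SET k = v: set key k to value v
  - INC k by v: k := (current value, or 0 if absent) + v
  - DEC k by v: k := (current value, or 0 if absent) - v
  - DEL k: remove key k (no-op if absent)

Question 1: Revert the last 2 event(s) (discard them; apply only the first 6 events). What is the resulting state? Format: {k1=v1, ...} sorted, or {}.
Answer: {bar=-16, baz=3, foo=20}

Derivation:
Keep first 6 events (discard last 2):
  after event 1 (t=2: DEL bar): {}
  after event 2 (t=8: INC foo by 13): {foo=13}
  after event 3 (t=14: INC foo by 7): {foo=20}
  after event 4 (t=20: SET bar = -10): {bar=-10, foo=20}
  after event 5 (t=23: DEC bar by 6): {bar=-16, foo=20}
  after event 6 (t=29: INC baz by 3): {bar=-16, baz=3, foo=20}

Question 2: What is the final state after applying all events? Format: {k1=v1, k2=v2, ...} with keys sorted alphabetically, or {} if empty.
Answer: {bar=-1, baz=3, foo=32}

Derivation:
  after event 1 (t=2: DEL bar): {}
  after event 2 (t=8: INC foo by 13): {foo=13}
  after event 3 (t=14: INC foo by 7): {foo=20}
  after event 4 (t=20: SET bar = -10): {bar=-10, foo=20}
  after event 5 (t=23: DEC bar by 6): {bar=-16, foo=20}
  after event 6 (t=29: INC baz by 3): {bar=-16, baz=3, foo=20}
  after event 7 (t=36: INC foo by 12): {bar=-16, baz=3, foo=32}
  after event 8 (t=41: INC bar by 15): {bar=-1, baz=3, foo=32}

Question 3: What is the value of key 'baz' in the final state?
Track key 'baz' through all 8 events:
  event 1 (t=2: DEL bar): baz unchanged
  event 2 (t=8: INC foo by 13): baz unchanged
  event 3 (t=14: INC foo by 7): baz unchanged
  event 4 (t=20: SET bar = -10): baz unchanged
  event 5 (t=23: DEC bar by 6): baz unchanged
  event 6 (t=29: INC baz by 3): baz (absent) -> 3
  event 7 (t=36: INC foo by 12): baz unchanged
  event 8 (t=41: INC bar by 15): baz unchanged
Final: baz = 3

Answer: 3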